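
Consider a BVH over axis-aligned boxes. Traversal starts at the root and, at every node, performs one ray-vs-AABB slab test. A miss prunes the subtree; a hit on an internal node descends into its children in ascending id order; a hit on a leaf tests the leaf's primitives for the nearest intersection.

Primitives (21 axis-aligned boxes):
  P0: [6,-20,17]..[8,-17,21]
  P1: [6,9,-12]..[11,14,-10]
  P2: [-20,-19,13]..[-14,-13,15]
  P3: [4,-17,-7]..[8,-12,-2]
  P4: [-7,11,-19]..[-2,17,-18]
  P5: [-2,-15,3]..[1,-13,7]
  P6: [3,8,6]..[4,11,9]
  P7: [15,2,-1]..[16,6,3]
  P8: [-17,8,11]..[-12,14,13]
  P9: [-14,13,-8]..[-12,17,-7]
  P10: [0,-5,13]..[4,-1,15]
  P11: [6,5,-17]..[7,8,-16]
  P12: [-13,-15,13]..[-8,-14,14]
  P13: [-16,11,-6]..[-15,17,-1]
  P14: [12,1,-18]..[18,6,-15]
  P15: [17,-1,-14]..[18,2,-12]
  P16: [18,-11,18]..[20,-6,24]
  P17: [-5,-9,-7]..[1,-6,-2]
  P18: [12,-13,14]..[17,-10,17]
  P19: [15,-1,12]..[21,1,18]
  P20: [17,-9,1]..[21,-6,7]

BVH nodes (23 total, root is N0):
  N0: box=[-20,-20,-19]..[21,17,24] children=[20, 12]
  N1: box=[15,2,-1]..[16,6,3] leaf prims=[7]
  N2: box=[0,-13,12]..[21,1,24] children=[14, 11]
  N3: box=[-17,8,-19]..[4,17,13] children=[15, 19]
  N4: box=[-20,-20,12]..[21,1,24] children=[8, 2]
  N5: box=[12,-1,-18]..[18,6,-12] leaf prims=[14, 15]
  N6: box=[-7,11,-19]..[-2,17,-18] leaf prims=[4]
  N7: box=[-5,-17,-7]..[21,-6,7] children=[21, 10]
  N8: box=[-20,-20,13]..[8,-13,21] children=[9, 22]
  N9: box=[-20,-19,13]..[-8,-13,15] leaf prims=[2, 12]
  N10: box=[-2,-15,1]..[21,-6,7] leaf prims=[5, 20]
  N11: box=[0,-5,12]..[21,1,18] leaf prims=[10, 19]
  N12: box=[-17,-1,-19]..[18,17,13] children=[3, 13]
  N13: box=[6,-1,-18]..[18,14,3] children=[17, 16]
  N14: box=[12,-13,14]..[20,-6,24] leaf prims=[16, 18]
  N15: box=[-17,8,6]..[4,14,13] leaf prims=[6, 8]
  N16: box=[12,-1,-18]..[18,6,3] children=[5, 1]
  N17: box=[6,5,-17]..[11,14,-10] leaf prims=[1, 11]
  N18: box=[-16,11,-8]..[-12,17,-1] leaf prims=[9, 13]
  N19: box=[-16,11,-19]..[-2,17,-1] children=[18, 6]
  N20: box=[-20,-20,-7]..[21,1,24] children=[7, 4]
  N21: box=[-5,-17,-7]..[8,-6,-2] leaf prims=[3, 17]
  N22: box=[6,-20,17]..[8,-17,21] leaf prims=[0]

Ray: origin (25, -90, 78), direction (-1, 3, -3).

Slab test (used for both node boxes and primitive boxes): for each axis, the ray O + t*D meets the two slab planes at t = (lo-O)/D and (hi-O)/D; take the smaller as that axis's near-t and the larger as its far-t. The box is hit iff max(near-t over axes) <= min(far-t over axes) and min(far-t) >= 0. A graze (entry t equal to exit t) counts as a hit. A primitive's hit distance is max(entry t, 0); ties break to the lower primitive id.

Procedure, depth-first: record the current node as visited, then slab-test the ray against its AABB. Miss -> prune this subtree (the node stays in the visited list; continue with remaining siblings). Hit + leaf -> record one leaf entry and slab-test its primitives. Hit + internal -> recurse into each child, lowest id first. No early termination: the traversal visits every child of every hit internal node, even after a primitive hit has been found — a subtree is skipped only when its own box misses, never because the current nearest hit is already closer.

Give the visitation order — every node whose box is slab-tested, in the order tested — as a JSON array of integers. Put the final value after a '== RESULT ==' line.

Traverse from the root:
N0 x:[4,45] y:[70/3,107/3] z:[18,97/3] -> hit [70/3,97/3], descend [12, 20]
  N12 x:[7,42] y:[89/3,107/3] z:[65/3,97/3] -> hit [89/3,97/3], descend [3, 13]
    N3 x:[21,42] y:[98/3,107/3] z:[65/3,97/3] -> miss, prune
    N13 x:[7,19] y:[89/3,104/3] z:[25,32] -> miss, prune
  N20 x:[4,45] y:[70/3,91/3] z:[18,85/3] -> hit [70/3,85/3], descend [4, 7]
    N4 x:[4,45] y:[70/3,91/3] z:[18,22] -> miss, prune
    N7 x:[4,30] y:[73/3,28] z:[71/3,85/3] -> hit [73/3,28], descend [10, 21]
      N10 x:[4,27] y:[25,28] z:[71/3,77/3] -> hit [25,77/3] leaf, test {P5@t=25, P20(miss)}
      N21 x:[17,30] y:[73/3,28] z:[80/3,85/3] -> hit [80/3,28] leaf, test {P3(miss), P17@t=27}

Summary -> nodes [0, 12, 3, 13, 20, 4, 7, 10, 21]; box-tests=9; leaf-entries=2; first=P5

== RESULT ==
[0, 12, 3, 13, 20, 4, 7, 10, 21]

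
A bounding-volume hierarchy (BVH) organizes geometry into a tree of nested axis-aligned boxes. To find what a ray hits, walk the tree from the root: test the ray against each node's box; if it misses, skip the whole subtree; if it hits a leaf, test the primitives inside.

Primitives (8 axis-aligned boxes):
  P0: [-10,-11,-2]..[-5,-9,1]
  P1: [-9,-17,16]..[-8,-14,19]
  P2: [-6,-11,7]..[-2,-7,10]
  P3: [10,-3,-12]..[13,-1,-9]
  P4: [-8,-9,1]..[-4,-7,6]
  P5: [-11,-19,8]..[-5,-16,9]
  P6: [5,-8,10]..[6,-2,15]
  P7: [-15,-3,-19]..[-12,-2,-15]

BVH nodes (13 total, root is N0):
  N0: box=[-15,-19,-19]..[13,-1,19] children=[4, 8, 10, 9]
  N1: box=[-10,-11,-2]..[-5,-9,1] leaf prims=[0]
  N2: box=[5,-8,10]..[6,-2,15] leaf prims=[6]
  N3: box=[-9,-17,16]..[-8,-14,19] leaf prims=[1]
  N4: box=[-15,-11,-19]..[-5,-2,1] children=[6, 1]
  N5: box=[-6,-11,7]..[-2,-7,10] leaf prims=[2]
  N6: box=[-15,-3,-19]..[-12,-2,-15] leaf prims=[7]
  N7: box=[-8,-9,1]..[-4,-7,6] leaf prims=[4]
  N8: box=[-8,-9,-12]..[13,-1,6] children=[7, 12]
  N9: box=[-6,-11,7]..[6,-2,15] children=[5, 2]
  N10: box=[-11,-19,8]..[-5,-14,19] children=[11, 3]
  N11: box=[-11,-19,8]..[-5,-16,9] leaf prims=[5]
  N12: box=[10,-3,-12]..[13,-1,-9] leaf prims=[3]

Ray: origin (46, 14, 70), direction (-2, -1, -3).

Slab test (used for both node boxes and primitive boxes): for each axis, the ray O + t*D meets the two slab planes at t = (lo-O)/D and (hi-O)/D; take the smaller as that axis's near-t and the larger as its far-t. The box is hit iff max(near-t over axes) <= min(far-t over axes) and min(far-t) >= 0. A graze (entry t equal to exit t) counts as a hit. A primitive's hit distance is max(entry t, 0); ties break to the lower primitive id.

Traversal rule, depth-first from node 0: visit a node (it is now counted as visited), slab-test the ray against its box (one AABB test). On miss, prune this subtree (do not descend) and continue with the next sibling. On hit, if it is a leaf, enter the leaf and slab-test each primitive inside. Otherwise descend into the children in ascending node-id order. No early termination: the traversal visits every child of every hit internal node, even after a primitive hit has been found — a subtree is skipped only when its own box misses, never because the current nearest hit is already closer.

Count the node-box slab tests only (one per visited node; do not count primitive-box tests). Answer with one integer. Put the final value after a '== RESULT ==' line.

Trace the traversal:
N0 x:[33/2,61/2] y:[15,33] z:[17,89/3] -> hit [17,89/3], descend [4, 8, 9, 10]
  N4 x:[51/2,61/2] y:[16,25] z:[23,89/3] -> miss, prune
  N8 x:[33/2,27] y:[15,23] z:[64/3,82/3] -> hit [64/3,23], descend [7, 12]
    N7 x:[25,27] y:[21,23] z:[64/3,23] -> miss, prune
    N12 x:[33/2,18] y:[15,17] z:[79/3,82/3] -> miss, prune
  N9 x:[20,26] y:[16,25] z:[55/3,21] -> hit [20,21], descend [2, 5]
    N2 x:[20,41/2] y:[16,22] z:[55/3,20] -> hit [20,20] leaf, test {P6@t=20}
    N5 x:[24,26] y:[21,25] z:[20,21] -> miss, prune
  N10 x:[51/2,57/2] y:[28,33] z:[17,62/3] -> miss, prune

order=[0, 4, 8, 7, 12, 9, 2, 5, 10]  |boxes|=9  |leaves|=1  hit=P6

== RESULT ==
9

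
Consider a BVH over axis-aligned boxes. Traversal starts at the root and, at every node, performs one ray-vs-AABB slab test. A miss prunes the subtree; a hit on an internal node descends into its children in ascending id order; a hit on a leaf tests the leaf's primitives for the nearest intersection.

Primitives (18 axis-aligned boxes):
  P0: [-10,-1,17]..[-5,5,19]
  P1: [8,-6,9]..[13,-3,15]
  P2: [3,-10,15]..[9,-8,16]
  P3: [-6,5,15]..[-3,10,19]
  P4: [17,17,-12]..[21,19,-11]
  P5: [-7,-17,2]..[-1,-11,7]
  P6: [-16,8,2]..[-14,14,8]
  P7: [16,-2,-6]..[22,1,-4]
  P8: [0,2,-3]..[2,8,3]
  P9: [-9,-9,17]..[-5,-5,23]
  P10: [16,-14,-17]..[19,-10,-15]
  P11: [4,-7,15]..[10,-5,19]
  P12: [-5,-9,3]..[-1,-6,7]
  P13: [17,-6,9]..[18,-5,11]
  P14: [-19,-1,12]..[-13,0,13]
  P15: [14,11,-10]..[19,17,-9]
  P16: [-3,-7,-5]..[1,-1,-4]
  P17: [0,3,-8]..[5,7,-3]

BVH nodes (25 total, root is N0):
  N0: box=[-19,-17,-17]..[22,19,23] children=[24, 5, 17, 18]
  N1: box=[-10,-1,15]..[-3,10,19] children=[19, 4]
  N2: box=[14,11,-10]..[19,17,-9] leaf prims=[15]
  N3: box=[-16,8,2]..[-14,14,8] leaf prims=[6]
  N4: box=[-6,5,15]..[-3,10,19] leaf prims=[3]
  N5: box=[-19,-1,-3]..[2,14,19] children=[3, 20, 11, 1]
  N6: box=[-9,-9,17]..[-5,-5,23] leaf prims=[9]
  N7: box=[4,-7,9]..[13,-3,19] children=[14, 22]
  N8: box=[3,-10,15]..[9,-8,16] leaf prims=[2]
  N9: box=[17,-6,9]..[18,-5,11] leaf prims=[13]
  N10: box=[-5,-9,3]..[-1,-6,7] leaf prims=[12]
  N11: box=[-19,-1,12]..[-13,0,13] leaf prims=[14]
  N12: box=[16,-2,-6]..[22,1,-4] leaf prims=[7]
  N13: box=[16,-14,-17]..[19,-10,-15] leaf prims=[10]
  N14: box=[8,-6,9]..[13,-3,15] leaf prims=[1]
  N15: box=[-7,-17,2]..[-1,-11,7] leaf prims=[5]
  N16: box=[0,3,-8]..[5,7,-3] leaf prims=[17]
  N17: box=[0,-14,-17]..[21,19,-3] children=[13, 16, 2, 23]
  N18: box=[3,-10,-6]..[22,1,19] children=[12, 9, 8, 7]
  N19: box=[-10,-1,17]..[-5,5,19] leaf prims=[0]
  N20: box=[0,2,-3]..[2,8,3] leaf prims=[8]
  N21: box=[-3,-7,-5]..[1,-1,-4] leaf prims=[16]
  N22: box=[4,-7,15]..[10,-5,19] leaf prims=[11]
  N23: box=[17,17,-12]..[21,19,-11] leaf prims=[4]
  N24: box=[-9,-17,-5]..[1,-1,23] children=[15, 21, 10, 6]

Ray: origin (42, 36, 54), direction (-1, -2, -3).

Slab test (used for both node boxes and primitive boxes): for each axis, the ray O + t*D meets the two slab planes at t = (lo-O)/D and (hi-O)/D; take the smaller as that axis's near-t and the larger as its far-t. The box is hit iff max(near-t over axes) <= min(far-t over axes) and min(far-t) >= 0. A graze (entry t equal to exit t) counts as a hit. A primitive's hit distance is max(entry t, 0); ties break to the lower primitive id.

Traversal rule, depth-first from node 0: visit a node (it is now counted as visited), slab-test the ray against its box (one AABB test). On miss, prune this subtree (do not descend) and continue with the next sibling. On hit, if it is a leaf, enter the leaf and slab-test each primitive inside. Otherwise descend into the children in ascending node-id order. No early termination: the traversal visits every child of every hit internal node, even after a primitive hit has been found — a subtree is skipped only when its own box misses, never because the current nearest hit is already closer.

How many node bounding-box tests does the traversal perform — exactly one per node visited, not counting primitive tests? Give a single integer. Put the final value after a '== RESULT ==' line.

Trace the traversal:
N0 x:[20,61] y:[17/2,53/2] z:[31/3,71/3] -> hit [20,71/3], descend [5, 17, 18, 24]
  N5 x:[40,61] y:[11,37/2] z:[35/3,19] -> miss, prune
  N17 x:[21,42] y:[17/2,25] z:[19,71/3] -> hit [21,71/3], descend [2, 13, 16, 23]
    N2 x:[23,28] y:[19/2,25/2] z:[21,64/3] -> miss, prune
    N13 x:[23,26] y:[23,25] z:[23,71/3] -> hit [23,71/3] leaf, test {P10@t=23}
    N16 x:[37,42] y:[29/2,33/2] z:[19,62/3] -> miss, prune
    N23 x:[21,25] y:[17/2,19/2] z:[65/3,22] -> miss, prune
  N18 x:[20,39] y:[35/2,23] z:[35/3,20] -> hit [20,20], descend [7, 8, 9, 12]
    N7 x:[29,38] y:[39/2,43/2] z:[35/3,15] -> miss, prune
    N8 x:[33,39] y:[22,23] z:[38/3,13] -> miss, prune
    N9 x:[24,25] y:[41/2,21] z:[43/3,15] -> miss, prune
    N12 x:[20,26] y:[35/2,19] z:[58/3,20] -> miss, prune
  N24 x:[41,51] y:[37/2,53/2] z:[31/3,59/3] -> miss, prune

Summary -> nodes [0, 5, 17, 2, 13, 16, 23, 18, 7, 8, 9, 12, 24]; box-tests=13; leaf-entries=1; first=P10

== RESULT ==
13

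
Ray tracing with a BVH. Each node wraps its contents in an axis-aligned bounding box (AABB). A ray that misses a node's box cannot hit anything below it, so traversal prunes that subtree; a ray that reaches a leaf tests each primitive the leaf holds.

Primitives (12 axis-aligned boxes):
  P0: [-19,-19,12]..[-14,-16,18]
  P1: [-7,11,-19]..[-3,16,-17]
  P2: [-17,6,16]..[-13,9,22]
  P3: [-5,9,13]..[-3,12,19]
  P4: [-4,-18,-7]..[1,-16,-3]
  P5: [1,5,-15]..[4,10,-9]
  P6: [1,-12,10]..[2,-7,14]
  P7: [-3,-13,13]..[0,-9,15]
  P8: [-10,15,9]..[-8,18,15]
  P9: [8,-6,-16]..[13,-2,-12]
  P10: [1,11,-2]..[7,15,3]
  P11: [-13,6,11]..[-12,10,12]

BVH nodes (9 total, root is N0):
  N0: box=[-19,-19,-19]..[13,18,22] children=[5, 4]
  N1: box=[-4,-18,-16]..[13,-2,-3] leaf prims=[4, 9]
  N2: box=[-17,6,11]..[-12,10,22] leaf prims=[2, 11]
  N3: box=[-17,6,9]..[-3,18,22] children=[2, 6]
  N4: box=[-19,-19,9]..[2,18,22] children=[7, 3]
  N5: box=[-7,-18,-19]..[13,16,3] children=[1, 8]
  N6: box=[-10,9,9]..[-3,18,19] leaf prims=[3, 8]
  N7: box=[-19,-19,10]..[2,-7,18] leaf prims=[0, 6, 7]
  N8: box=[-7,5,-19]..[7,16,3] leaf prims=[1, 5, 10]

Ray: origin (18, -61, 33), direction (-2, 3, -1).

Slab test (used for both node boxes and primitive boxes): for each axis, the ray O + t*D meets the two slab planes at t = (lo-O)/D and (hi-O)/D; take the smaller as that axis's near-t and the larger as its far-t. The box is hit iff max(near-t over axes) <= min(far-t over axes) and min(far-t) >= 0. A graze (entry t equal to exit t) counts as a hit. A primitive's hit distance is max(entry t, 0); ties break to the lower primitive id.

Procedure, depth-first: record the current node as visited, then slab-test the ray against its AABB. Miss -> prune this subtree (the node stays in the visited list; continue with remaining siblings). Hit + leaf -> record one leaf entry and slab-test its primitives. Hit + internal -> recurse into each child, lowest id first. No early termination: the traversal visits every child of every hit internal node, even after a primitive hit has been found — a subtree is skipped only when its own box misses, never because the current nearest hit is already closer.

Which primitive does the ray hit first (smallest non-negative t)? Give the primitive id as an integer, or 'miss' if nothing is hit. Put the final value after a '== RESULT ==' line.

Trace the traversal:
N0 x:[5/2,37/2] y:[14,79/3] z:[11,52] -> hit [14,37/2], descend [4, 5]
  N4 x:[8,37/2] y:[14,79/3] z:[11,24] -> hit [14,37/2], descend [3, 7]
    N3 x:[21/2,35/2] y:[67/3,79/3] z:[11,24] -> miss, prune
    N7 x:[8,37/2] y:[14,18] z:[15,23] -> hit [15,18] leaf, test {P0(miss), P6(miss), P7(miss)}
  N5 x:[5/2,25/2] y:[43/3,77/3] z:[30,52] -> miss, prune

5 AABB tests over nodes [0, 4, 3, 7, 5]; 1 leaf entered; closest miss.

== RESULT ==
miss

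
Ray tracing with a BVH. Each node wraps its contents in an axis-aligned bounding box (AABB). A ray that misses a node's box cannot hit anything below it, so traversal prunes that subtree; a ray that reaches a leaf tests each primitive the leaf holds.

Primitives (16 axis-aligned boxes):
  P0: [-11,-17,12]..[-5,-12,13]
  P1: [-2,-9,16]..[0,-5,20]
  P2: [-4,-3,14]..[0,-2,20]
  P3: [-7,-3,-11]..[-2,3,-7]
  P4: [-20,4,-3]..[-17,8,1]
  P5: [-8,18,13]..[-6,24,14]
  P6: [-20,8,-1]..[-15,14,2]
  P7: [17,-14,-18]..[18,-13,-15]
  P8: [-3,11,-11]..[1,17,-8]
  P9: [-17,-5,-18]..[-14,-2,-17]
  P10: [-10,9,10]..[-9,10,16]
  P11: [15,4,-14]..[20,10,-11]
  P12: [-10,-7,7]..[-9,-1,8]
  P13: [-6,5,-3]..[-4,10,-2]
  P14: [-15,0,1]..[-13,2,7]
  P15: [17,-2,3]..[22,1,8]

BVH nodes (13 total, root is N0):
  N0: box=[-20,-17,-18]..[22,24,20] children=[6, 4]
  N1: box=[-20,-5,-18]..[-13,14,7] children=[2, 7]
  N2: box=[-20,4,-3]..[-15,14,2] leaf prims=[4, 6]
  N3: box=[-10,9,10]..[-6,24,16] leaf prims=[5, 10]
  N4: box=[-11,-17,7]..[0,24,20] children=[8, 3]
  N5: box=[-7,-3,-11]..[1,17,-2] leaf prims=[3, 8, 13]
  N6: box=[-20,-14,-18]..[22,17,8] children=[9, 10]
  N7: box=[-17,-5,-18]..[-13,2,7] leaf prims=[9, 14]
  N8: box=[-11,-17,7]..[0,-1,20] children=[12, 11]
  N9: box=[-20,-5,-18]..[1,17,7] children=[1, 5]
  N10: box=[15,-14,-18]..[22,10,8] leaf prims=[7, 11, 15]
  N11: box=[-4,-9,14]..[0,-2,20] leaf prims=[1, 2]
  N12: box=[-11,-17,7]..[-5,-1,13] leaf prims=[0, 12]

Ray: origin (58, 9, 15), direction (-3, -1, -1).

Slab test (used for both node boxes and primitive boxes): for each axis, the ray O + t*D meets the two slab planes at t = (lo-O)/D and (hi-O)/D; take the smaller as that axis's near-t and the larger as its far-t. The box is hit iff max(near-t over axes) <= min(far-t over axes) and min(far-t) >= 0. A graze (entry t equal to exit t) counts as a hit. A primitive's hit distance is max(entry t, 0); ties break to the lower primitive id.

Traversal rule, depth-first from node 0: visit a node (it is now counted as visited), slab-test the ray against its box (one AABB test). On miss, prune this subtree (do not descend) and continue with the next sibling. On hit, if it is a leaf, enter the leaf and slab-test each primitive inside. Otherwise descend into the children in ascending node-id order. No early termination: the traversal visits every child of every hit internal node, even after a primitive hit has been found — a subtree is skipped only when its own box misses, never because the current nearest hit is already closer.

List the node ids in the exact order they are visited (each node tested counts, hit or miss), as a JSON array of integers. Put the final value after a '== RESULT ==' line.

Walk:
N0 x:[12,26] y:[-15,26] z:[-5,33] -> hit [12,26], descend [4, 6]
  N4 x:[58/3,23] y:[-15,26] z:[-5,8] -> miss, prune
  N6 x:[12,26] y:[-8,23] z:[7,33] -> hit [12,23], descend [9, 10]
    N9 x:[19,26] y:[-8,14] z:[8,33] -> miss, prune
    N10 x:[12,43/3] y:[-1,23] z:[7,33] -> hit [12,43/3] leaf, test {P7(miss), P11(miss), P15(miss)}

5 AABB tests over nodes [0, 4, 6, 9, 10]; 1 leaf entered; closest miss.

== RESULT ==
[0, 4, 6, 9, 10]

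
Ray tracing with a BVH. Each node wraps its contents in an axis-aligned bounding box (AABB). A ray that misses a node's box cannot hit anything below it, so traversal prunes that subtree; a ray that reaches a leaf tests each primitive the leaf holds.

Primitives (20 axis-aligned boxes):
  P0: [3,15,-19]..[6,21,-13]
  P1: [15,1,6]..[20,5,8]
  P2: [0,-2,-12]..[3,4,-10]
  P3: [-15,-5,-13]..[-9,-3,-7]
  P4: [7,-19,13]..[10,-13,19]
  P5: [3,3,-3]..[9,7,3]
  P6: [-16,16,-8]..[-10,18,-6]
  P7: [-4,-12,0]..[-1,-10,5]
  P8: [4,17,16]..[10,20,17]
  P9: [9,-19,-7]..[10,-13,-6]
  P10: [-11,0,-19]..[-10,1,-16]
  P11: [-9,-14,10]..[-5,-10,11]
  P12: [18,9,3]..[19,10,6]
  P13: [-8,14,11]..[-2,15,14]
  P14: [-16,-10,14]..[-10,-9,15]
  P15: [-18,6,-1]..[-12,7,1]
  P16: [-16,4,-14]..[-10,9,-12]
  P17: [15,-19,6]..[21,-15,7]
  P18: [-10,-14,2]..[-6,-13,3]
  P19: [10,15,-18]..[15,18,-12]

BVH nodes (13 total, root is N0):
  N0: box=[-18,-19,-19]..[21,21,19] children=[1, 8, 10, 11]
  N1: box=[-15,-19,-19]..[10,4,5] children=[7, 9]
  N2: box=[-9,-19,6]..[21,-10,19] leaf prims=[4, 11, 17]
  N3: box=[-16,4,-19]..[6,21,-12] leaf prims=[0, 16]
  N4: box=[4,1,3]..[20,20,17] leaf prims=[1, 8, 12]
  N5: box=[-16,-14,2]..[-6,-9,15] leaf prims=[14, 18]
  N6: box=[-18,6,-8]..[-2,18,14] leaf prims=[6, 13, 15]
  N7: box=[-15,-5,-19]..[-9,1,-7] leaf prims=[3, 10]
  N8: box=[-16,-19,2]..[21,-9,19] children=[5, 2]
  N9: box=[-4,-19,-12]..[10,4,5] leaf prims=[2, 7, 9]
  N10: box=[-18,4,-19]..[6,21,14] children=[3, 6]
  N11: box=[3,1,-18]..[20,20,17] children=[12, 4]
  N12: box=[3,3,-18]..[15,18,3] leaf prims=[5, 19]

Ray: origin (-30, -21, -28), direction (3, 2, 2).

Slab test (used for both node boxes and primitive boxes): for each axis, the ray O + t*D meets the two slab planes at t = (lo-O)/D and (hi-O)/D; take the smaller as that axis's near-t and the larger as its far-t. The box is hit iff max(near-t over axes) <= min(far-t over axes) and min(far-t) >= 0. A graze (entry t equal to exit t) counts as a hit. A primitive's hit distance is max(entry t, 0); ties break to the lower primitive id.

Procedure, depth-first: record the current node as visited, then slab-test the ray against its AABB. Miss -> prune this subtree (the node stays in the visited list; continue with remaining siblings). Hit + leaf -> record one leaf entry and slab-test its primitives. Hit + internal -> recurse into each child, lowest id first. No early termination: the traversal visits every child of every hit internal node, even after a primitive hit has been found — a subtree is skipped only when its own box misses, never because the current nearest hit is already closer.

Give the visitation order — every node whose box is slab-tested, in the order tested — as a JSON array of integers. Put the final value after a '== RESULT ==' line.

Walk:
N0 x:[4,17] y:[1,21] z:[9/2,47/2] -> hit [9/2,17], descend [1, 8, 10, 11]
  N1 x:[5,40/3] y:[1,25/2] z:[9/2,33/2] -> hit [5,25/2], descend [7, 9]
    N7 x:[5,7] y:[8,11] z:[9/2,21/2] -> miss, prune
    N9 x:[26/3,40/3] y:[1,25/2] z:[8,33/2] -> hit [26/3,25/2] leaf, test {P2(miss), P7(miss), P9(miss)}
  N8 x:[14/3,17] y:[1,6] z:[15,47/2] -> miss, prune
  N10 x:[4,12] y:[25/2,21] z:[9/2,21] -> miss, prune
  N11 x:[11,50/3] y:[11,41/2] z:[5,45/2] -> hit [11,50/3], descend [4, 12]
    N4 x:[34/3,50/3] y:[11,41/2] z:[31/2,45/2] -> hit [31/2,50/3] leaf, test {P1(miss), P8(miss), P12(miss)}
    N12 x:[11,15] y:[12,39/2] z:[5,31/2] -> hit [12,15] leaf, test {P5@t=25/2, P19(miss)}

9 AABB tests over nodes [0, 1, 7, 9, 8, 10, 11, 4, 12]; 3 leaves entered; closest P5.

== RESULT ==
[0, 1, 7, 9, 8, 10, 11, 4, 12]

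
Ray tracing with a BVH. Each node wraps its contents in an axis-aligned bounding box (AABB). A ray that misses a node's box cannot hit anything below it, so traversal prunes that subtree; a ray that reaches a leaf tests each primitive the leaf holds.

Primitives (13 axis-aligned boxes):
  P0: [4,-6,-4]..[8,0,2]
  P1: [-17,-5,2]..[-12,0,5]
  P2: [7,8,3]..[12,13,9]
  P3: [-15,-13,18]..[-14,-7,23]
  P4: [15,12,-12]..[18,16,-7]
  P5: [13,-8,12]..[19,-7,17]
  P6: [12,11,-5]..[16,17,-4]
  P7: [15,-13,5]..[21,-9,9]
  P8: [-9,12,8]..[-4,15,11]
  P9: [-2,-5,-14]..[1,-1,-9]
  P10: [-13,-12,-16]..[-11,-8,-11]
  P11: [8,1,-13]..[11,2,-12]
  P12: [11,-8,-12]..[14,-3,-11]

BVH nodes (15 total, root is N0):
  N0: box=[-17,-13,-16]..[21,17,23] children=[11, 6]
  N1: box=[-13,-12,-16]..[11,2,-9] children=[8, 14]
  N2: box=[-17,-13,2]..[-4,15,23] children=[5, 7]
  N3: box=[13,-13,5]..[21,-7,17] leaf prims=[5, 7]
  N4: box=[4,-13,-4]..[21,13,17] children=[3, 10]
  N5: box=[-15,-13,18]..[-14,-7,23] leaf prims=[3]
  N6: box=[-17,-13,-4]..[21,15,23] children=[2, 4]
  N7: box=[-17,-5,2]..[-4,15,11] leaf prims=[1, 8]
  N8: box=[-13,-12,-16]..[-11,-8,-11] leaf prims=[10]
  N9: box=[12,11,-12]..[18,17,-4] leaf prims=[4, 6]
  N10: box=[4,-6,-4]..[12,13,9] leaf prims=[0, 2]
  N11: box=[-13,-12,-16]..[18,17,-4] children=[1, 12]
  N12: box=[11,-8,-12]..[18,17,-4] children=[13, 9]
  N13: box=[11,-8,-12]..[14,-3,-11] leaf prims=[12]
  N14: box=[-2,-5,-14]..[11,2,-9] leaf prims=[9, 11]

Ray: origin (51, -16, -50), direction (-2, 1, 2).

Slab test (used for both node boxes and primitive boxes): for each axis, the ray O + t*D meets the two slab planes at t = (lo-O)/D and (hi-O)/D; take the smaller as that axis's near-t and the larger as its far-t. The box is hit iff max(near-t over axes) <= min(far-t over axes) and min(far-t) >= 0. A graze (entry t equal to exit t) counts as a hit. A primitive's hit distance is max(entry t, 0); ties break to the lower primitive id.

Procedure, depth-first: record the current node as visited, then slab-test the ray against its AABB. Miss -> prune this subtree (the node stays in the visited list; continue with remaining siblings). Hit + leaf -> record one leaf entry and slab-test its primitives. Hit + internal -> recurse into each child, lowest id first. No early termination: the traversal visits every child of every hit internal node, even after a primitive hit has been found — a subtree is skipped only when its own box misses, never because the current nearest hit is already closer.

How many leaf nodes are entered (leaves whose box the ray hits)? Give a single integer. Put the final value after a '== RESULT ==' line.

Trace the traversal:
N0 x:[15,34] y:[3,33] z:[17,73/2] -> hit [17,33], descend [6, 11]
  N6 x:[15,34] y:[3,31] z:[23,73/2] -> hit [23,31], descend [2, 4]
    N2 x:[55/2,34] y:[3,31] z:[26,73/2] -> hit [55/2,31], descend [5, 7]
      N5 x:[65/2,33] y:[3,9] z:[34,73/2] -> miss, prune
      N7 x:[55/2,34] y:[11,31] z:[26,61/2] -> hit [55/2,61/2] leaf, test {P1(miss), P8@t=29}
    N4 x:[15,47/2] y:[3,29] z:[23,67/2] -> hit [23,47/2], descend [3, 10]
      N3 x:[15,19] y:[3,9] z:[55/2,67/2] -> miss, prune
      N10 x:[39/2,47/2] y:[10,29] z:[23,59/2] -> hit [23,47/2] leaf, test {P0(miss), P2(miss)}
  N11 x:[33/2,32] y:[4,33] z:[17,23] -> hit [17,23], descend [1, 12]
    N1 x:[20,32] y:[4,18] z:[17,41/2] -> miss, prune
    N12 x:[33/2,20] y:[8,33] z:[19,23] -> hit [19,20], descend [9, 13]
      N9 x:[33/2,39/2] y:[27,33] z:[19,23] -> miss, prune
      N13 x:[37/2,20] y:[8,13] z:[19,39/2] -> miss, prune

13 AABB tests over nodes [0, 6, 2, 5, 7, 4, 3, 10, 11, 1, 12, 9, 13]; 2 leaves entered; closest P8.

== RESULT ==
2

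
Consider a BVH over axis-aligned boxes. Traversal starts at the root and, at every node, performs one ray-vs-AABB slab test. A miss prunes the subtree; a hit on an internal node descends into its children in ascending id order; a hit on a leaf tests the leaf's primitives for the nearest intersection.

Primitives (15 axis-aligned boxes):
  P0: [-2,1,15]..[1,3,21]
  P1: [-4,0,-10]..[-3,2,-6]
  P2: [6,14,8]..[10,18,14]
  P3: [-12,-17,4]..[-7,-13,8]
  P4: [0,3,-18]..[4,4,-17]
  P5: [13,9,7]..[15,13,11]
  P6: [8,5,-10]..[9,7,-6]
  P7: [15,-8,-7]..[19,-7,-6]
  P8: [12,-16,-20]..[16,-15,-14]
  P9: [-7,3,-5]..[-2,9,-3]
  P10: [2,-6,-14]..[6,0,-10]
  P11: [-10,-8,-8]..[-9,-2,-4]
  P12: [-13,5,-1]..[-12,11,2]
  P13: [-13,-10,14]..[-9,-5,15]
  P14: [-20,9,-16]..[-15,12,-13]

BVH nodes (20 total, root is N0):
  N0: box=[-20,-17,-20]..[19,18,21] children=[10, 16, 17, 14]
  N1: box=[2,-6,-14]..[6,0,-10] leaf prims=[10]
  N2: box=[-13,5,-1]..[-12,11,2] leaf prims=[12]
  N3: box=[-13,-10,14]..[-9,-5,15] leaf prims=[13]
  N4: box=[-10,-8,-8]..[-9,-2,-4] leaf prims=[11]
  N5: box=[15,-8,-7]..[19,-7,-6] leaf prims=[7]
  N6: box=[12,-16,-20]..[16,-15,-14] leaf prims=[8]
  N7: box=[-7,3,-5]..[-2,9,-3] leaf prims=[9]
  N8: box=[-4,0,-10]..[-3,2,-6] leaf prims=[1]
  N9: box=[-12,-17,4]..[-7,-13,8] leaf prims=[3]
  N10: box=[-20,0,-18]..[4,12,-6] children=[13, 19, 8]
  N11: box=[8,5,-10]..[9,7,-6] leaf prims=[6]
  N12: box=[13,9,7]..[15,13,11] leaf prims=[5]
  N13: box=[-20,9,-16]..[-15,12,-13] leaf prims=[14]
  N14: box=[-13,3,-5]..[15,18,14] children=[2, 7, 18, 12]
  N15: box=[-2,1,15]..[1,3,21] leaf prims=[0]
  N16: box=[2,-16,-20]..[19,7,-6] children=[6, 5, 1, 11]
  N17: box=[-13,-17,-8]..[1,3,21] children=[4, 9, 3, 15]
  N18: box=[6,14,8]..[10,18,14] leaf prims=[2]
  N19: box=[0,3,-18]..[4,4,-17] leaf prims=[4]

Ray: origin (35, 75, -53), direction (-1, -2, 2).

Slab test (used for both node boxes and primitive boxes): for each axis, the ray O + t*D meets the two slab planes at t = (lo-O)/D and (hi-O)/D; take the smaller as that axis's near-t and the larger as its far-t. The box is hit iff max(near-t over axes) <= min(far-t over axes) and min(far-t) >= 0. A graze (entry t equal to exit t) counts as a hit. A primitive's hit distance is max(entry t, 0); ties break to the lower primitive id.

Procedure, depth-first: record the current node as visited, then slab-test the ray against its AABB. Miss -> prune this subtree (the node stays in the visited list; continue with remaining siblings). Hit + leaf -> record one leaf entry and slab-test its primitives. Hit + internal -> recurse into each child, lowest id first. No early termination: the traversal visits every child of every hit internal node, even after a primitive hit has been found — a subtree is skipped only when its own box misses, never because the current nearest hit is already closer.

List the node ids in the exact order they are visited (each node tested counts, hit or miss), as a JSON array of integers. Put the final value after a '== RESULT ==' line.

Trace the traversal:
N0 x:[16,55] y:[57/2,46] z:[33/2,37] -> hit [57/2,37], descend [10, 14, 16, 17]
  N10 x:[31,55] y:[63/2,75/2] z:[35/2,47/2] -> miss, prune
  N14 x:[20,48] y:[57/2,36] z:[24,67/2] -> hit [57/2,67/2], descend [2, 7, 12, 18]
    N2 x:[47,48] y:[32,35] z:[26,55/2] -> miss, prune
    N7 x:[37,42] y:[33,36] z:[24,25] -> miss, prune
    N12 x:[20,22] y:[31,33] z:[30,32] -> miss, prune
    N18 x:[25,29] y:[57/2,61/2] z:[61/2,67/2] -> miss, prune
  N16 x:[16,33] y:[34,91/2] z:[33/2,47/2] -> miss, prune
  N17 x:[34,48] y:[36,46] z:[45/2,37] -> hit [36,37], descend [3, 4, 9, 15]
    N3 x:[44,48] y:[40,85/2] z:[67/2,34] -> miss, prune
    N4 x:[44,45] y:[77/2,83/2] z:[45/2,49/2] -> miss, prune
    N9 x:[42,47] y:[44,46] z:[57/2,61/2] -> miss, prune
    N15 x:[34,37] y:[36,37] z:[34,37] -> hit [36,37] leaf, test {P0@t=36}

Summary -> nodes [0, 10, 14, 2, 7, 12, 18, 16, 17, 3, 4, 9, 15]; box-tests=13; leaf-entries=1; first=P0

== RESULT ==
[0, 10, 14, 2, 7, 12, 18, 16, 17, 3, 4, 9, 15]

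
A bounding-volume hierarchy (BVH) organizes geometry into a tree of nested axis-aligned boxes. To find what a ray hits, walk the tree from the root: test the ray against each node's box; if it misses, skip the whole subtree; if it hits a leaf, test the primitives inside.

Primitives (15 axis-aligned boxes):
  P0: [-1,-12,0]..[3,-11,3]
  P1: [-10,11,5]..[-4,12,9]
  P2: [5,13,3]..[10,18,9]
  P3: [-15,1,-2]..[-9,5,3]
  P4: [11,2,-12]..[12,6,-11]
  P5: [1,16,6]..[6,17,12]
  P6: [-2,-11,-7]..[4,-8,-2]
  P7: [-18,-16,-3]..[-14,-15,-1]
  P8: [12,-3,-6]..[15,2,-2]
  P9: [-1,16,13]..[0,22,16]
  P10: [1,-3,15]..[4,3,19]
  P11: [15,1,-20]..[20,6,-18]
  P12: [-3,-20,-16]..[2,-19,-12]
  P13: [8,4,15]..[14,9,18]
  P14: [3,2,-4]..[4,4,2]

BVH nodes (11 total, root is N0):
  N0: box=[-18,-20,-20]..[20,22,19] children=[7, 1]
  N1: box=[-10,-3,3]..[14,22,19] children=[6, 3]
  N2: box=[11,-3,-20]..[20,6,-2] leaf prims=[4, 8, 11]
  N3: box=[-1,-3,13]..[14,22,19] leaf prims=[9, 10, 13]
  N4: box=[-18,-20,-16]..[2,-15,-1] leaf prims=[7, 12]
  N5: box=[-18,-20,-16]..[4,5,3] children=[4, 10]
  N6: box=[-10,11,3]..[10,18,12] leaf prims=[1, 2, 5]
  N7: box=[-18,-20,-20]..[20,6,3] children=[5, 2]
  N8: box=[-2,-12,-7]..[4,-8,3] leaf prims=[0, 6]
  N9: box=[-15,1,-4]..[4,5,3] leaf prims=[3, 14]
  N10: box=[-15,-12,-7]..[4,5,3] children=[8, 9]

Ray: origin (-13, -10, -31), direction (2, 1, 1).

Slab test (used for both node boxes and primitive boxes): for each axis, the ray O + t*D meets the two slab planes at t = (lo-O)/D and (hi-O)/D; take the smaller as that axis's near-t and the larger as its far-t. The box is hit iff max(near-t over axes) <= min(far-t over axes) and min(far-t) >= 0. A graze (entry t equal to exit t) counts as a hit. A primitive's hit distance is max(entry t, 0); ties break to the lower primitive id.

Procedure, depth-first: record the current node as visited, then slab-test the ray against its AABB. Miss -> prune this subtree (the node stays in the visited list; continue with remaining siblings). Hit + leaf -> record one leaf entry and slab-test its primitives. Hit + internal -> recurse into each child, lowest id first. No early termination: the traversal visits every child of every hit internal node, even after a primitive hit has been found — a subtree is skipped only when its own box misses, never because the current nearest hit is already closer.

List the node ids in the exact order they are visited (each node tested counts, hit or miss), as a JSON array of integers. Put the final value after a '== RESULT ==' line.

Traverse from the root:
N0 x:[-5/2,33/2] y:[-10,32] z:[11,50] -> hit [11,33/2], descend [1, 7]
  N1 x:[3/2,27/2] y:[7,32] z:[34,50] -> miss, prune
  N7 x:[-5/2,33/2] y:[-10,16] z:[11,34] -> hit [11,16], descend [2, 5]
    N2 x:[12,33/2] y:[7,16] z:[11,29] -> hit [12,16] leaf, test {P4(miss), P8(miss), P11(miss)}
    N5 x:[-5/2,17/2] y:[-10,15] z:[15,34] -> miss, prune

Summary -> nodes [0, 1, 7, 2, 5]; box-tests=5; leaf-entries=1; first=miss

== RESULT ==
[0, 1, 7, 2, 5]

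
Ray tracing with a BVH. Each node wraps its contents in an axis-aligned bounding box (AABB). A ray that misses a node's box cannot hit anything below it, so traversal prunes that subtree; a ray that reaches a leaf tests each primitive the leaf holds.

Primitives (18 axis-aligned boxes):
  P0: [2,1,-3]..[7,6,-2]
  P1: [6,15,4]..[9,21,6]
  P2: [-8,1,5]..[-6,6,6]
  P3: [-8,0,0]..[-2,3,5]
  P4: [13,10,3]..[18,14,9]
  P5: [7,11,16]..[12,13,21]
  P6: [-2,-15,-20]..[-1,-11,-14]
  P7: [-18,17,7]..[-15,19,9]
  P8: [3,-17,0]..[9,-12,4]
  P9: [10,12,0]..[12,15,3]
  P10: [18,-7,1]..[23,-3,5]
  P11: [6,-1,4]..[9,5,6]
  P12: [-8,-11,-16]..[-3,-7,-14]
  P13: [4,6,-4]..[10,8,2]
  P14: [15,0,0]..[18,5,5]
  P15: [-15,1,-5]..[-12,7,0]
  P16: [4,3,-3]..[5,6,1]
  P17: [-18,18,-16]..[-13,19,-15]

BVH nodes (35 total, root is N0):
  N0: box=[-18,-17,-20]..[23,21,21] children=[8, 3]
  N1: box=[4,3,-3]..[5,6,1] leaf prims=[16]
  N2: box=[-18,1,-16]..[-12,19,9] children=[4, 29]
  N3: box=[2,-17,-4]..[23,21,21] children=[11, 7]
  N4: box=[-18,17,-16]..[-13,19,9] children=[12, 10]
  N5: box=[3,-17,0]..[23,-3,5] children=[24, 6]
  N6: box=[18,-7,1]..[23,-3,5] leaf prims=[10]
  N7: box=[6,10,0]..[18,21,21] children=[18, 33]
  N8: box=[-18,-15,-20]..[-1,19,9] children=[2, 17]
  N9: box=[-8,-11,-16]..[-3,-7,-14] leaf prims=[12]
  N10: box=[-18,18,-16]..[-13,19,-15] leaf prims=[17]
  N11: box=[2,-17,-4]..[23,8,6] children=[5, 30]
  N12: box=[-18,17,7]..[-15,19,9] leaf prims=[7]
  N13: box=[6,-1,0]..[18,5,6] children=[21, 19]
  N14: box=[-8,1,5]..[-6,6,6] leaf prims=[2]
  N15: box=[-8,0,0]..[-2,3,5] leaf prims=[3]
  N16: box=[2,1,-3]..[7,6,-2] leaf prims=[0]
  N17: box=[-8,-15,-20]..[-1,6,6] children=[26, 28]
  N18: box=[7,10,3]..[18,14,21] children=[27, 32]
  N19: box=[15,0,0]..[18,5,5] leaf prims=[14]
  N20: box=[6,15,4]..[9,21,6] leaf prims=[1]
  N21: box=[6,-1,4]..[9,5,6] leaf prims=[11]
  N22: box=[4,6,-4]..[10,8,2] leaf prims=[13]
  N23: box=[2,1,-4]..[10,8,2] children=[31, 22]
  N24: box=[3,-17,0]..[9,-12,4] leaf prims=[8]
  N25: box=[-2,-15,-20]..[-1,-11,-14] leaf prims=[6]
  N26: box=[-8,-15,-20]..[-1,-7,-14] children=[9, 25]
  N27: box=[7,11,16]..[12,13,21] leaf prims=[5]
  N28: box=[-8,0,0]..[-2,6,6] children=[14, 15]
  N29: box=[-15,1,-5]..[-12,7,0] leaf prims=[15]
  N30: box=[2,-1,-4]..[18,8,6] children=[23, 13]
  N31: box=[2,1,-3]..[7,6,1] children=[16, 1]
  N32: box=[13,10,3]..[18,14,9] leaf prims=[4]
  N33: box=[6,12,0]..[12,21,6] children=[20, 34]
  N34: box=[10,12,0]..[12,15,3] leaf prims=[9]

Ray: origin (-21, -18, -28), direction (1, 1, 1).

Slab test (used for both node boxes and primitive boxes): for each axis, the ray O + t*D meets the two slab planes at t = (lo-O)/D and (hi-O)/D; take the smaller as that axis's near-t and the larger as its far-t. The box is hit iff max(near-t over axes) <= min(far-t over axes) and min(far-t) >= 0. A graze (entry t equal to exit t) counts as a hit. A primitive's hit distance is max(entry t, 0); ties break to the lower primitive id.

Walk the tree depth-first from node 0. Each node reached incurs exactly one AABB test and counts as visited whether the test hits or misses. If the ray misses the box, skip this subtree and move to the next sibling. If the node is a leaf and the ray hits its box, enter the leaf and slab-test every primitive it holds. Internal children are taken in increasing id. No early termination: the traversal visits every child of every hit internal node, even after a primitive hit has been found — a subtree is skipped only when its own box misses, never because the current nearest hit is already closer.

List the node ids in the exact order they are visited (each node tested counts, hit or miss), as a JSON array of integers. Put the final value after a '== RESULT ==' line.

Traverse from the root:
N0 x:[3,44] y:[1,39] z:[8,49] -> hit [8,39], descend [3, 8]
  N3 x:[23,44] y:[1,39] z:[24,49] -> hit [24,39], descend [7, 11]
    N7 x:[27,39] y:[28,39] z:[28,49] -> hit [28,39], descend [18, 33]
      N18 x:[28,39] y:[28,32] z:[31,49] -> hit [31,32], descend [27, 32]
        N27 x:[28,33] y:[29,31] z:[44,49] -> miss, prune
        N32 x:[34,39] y:[28,32] z:[31,37] -> miss, prune
      N33 x:[27,33] y:[30,39] z:[28,34] -> hit [30,33], descend [20, 34]
        N20 x:[27,30] y:[33,39] z:[32,34] -> miss, prune
        N34 x:[31,33] y:[30,33] z:[28,31] -> hit [31,31] leaf, test {P9@t=31}
    N11 x:[23,44] y:[1,26] z:[24,34] -> hit [24,26], descend [5, 30]
      N5 x:[24,44] y:[1,15] z:[28,33] -> miss, prune
      N30 x:[23,39] y:[17,26] z:[24,34] -> hit [24,26], descend [13, 23]
        N13 x:[27,39] y:[17,23] z:[28,34] -> miss, prune
        N23 x:[23,31] y:[19,26] z:[24,30] -> hit [24,26], descend [22, 31]
          N22 x:[25,31] y:[24,26] z:[24,30] -> hit [25,26] leaf, test {P13@t=25}
          N31 x:[23,28] y:[19,24] z:[25,29] -> miss, prune
  N8 x:[3,20] y:[3,37] z:[8,37] -> hit [8,20], descend [2, 17]
    N2 x:[3,9] y:[19,37] z:[12,37] -> miss, prune
    N17 x:[13,20] y:[3,24] z:[8,34] -> hit [13,20], descend [26, 28]
      N26 x:[13,20] y:[3,11] z:[8,14] -> miss, prune
      N28 x:[13,19] y:[18,24] z:[28,34] -> miss, prune

Visited [0, 3, 7, 18, 27, 32, 33, 20, 34, 11, 5, 30, 13, 23, 22, 31, 8, 2, 17, 26, 28]. Tests: 21 box, 2 leaf. Nearest: P13.

== RESULT ==
[0, 3, 7, 18, 27, 32, 33, 20, 34, 11, 5, 30, 13, 23, 22, 31, 8, 2, 17, 26, 28]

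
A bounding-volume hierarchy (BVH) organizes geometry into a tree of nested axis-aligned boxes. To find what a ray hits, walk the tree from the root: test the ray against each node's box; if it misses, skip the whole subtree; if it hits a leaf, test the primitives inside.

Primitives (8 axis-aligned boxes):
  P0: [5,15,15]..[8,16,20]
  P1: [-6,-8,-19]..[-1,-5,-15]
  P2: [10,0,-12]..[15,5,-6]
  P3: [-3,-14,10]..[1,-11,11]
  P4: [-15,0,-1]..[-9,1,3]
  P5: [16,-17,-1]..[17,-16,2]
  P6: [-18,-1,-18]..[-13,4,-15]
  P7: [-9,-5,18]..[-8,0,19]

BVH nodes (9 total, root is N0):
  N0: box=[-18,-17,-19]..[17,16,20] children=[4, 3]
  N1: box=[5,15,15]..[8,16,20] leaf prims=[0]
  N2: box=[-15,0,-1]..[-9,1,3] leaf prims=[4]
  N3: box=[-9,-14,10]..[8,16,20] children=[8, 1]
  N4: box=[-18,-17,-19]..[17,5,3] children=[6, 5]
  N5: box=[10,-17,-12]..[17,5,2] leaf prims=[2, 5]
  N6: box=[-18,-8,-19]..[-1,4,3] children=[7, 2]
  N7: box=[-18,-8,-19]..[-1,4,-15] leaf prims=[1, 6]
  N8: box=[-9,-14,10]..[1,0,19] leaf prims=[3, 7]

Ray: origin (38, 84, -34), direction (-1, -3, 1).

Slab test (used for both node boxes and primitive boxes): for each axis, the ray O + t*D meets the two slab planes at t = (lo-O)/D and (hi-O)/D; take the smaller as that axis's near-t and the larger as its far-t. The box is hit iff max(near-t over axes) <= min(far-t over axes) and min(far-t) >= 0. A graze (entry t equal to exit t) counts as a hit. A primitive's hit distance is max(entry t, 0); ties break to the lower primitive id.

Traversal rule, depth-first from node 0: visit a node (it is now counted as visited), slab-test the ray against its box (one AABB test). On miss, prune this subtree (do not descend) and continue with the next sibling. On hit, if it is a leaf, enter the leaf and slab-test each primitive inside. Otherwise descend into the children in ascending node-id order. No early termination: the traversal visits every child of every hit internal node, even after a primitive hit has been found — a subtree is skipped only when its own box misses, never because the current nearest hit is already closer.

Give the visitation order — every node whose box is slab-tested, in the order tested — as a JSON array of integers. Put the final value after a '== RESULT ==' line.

Walk:
N0 x:[21,56] y:[68/3,101/3] z:[15,54] -> hit [68/3,101/3], descend [3, 4]
  N3 x:[30,47] y:[68/3,98/3] z:[44,54] -> miss, prune
  N4 x:[21,56] y:[79/3,101/3] z:[15,37] -> hit [79/3,101/3], descend [5, 6]
    N5 x:[21,28] y:[79/3,101/3] z:[22,36] -> hit [79/3,28] leaf, test {P2@t=79/3, P5(miss)}
    N6 x:[39,56] y:[80/3,92/3] z:[15,37] -> miss, prune

order=[0, 3, 4, 5, 6]  |boxes|=5  |leaves|=1  hit=P2

== RESULT ==
[0, 3, 4, 5, 6]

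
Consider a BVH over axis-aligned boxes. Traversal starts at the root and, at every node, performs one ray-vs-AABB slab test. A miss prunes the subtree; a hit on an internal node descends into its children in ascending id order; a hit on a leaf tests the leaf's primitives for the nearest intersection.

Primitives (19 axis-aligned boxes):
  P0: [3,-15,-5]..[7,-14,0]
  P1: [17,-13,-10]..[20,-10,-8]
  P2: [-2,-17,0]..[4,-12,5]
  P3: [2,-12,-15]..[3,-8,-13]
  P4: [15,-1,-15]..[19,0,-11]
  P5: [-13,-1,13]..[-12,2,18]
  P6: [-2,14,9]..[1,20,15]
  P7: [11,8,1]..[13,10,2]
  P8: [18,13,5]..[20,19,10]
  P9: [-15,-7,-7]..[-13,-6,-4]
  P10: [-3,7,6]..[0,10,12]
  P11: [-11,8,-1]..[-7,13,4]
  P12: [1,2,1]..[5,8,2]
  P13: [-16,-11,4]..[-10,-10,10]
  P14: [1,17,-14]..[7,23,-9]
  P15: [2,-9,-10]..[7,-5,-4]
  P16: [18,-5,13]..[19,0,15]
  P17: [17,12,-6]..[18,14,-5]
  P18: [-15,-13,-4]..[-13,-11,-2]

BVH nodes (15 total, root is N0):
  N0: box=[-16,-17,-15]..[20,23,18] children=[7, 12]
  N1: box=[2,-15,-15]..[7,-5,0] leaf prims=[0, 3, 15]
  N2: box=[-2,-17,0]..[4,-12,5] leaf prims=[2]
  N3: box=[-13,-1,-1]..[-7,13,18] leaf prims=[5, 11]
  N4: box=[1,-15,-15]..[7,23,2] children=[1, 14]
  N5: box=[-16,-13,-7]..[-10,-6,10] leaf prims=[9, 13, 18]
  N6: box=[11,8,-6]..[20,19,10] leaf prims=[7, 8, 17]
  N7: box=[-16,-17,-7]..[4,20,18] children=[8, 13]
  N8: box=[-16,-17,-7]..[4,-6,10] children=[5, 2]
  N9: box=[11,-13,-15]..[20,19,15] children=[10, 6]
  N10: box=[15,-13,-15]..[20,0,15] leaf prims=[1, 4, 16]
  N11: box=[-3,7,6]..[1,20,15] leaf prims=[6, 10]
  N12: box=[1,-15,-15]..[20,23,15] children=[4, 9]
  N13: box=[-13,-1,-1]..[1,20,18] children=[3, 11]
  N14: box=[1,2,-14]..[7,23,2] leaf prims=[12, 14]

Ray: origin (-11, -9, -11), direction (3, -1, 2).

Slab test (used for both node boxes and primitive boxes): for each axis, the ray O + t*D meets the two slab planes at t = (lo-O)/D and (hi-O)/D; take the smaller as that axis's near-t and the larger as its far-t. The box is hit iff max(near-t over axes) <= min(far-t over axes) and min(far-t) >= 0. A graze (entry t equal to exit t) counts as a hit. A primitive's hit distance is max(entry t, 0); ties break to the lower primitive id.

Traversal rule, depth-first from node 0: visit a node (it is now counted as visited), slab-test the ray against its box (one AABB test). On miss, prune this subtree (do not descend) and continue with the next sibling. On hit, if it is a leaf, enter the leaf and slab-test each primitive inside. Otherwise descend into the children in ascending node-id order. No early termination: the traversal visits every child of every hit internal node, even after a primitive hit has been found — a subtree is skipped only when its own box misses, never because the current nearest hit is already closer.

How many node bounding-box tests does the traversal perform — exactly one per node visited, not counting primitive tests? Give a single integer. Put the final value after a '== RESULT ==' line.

Walk:
N0 x:[-5/3,31/3] y:[-32,8] z:[-2,29/2] -> hit [-5/3,8], descend [7, 12]
  N7 x:[-5/3,5] y:[-29,8] z:[2,29/2] -> hit [2,5], descend [8, 13]
    N8 x:[-5/3,5] y:[-3,8] z:[2,21/2] -> hit [2,5], descend [2, 5]
      N2 x:[3,5] y:[3,8] z:[11/2,8] -> miss, prune
      N5 x:[-5/3,1/3] y:[-3,4] z:[2,21/2] -> miss, prune
    N13 x:[-2/3,4] y:[-29,-8] z:[5,29/2] -> miss, prune
  N12 x:[4,31/3] y:[-32,6] z:[-2,13] -> hit [4,6], descend [4, 9]
    N4 x:[4,6] y:[-32,6] z:[-2,13/2] -> hit [4,6], descend [1, 14]
      N1 x:[13/3,6] y:[-4,6] z:[-2,11/2] -> hit [13/3,11/2] leaf, test {P0@t=5, P3(miss), P15(miss)}
      N14 x:[4,6] y:[-32,-11] z:[-3/2,13/2] -> miss, prune
    N9 x:[22/3,31/3] y:[-28,4] z:[-2,13] -> miss, prune

11 AABB tests over nodes [0, 7, 8, 2, 5, 13, 12, 4, 1, 14, 9]; 1 leaf entered; closest P0.

== RESULT ==
11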